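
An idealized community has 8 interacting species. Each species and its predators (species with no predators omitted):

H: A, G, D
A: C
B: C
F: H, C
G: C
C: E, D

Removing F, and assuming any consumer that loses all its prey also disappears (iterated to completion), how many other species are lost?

3

Remove F.
Round 1: H (all prey gone) → extinct.
Round 2: A (all prey gone), G (all prey gone) → extinct.
No further losses. Total secondary extinctions: 3.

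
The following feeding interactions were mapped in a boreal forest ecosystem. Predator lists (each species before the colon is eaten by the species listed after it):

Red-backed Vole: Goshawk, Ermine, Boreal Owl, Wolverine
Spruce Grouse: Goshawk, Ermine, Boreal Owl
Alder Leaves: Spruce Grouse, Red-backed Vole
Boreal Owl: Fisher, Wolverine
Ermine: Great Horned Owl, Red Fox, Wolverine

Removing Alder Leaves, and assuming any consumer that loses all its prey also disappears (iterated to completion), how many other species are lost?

9

Remove Alder Leaves.
Round 1: Spruce Grouse (all prey gone), Red-backed Vole (all prey gone) → extinct.
Round 2: Goshawk (all prey gone), Ermine (all prey gone), Boreal Owl (all prey gone) → extinct.
Round 3: Great Horned Owl (all prey gone), Red Fox (all prey gone), Fisher (all prey gone), Wolverine (all prey gone) → extinct.
No further losses. Total secondary extinctions: 9.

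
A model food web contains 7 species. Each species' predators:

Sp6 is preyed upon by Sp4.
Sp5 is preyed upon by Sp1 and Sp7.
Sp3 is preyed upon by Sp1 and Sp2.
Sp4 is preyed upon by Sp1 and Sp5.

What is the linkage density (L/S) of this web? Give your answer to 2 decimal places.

L/S = 1.00

There are L = 7 links among S = 7 species.
L/S = 7/7 = 1.0000 ≈ 1.00.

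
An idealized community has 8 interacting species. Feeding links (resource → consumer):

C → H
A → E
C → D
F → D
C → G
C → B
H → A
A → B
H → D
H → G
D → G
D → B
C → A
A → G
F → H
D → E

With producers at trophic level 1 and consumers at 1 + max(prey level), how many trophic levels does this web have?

Producers (level 1): F, C.
F → H → D → B gives B level 4.
No species has a prey at level 4, so no species reaches level 5.

4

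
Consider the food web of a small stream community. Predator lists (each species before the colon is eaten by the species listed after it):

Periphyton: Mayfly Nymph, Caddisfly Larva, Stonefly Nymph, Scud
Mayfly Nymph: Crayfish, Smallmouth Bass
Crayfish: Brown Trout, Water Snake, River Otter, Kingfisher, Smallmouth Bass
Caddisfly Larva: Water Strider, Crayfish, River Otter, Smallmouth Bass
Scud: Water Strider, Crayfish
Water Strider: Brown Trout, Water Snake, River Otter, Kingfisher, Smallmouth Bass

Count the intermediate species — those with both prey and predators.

5

Intermediate species (has both prey and predators): Mayfly Nymph, Caddisfly Larva, Scud, Water Strider, Crayfish.
Count: 5.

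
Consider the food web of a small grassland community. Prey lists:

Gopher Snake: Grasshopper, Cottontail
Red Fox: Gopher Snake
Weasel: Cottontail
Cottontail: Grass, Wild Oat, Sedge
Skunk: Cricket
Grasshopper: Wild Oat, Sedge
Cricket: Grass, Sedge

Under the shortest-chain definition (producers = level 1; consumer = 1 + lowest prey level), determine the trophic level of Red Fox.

Trophic level 4

Wild Oat is a producer → level 1.
Grasshopper eats Wild Oat → level 2.
Gopher Snake eats Grasshopper → level 3.
Red Fox eats Gopher Snake → level 4.
No prey of Red Fox is below level 3, so 4 is the minimum.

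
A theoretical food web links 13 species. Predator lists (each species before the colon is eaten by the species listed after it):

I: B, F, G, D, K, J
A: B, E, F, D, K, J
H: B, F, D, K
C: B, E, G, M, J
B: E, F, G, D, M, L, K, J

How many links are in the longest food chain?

One longest chain: A → B → E.
It has 3 species and 2 links.

2 links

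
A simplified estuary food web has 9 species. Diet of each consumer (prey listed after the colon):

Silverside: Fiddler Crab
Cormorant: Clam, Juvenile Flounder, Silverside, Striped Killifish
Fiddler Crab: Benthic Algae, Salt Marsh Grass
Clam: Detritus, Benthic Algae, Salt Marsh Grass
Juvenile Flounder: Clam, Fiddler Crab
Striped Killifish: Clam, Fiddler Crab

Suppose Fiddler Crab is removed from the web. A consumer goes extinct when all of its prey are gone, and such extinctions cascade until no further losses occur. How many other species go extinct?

Remove Fiddler Crab.
Round 1: Silverside (all prey gone) → extinct.
No further losses. Total secondary extinctions: 1.

1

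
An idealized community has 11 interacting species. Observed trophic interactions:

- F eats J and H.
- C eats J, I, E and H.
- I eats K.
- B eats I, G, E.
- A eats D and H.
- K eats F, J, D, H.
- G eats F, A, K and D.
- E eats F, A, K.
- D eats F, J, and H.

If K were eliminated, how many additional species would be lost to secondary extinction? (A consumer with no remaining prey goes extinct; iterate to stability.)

Remove K.
Round 1: I (all prey gone) → extinct.
No further losses. Total secondary extinctions: 1.

1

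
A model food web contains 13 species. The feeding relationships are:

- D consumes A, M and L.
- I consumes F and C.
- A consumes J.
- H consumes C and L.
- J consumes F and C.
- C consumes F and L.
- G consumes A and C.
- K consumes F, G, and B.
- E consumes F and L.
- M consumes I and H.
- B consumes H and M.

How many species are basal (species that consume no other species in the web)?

2

Basal species (no prey listed): L, F.
Count: 2.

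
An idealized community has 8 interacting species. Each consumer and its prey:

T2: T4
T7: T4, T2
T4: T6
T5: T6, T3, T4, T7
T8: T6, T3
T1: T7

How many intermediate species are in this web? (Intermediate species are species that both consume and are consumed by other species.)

3

Intermediate species (has both prey and predators): T4, T2, T7.
Count: 3.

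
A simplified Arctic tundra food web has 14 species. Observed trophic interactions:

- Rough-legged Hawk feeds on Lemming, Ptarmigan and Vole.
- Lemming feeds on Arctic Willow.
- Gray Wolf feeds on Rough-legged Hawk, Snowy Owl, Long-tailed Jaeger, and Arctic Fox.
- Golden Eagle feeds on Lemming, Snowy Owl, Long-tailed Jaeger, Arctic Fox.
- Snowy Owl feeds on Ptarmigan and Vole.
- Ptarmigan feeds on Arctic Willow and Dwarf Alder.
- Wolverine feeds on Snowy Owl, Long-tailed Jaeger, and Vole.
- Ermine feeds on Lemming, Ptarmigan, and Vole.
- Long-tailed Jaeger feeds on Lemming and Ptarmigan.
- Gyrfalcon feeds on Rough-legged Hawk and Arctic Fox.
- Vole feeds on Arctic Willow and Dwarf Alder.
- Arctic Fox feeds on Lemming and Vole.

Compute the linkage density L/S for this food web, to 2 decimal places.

L/S = 2.14

There are L = 30 links among S = 14 species.
L/S = 30/14 = 2.1429 ≈ 2.14.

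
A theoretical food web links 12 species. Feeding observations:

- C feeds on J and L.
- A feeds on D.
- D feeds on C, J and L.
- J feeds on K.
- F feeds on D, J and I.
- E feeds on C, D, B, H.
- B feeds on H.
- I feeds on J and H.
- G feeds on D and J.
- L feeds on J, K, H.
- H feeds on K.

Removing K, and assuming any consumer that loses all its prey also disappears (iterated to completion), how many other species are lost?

11

Remove K.
Round 1: J (all prey gone), H (all prey gone) → extinct.
Round 2: I (all prey gone), B (all prey gone), L (all prey gone) → extinct.
Round 3: C (all prey gone) → extinct.
Round 4: D (all prey gone) → extinct.
Round 5: E (all prey gone), G (all prey gone), F (all prey gone), A (all prey gone) → extinct.
No further losses. Total secondary extinctions: 11.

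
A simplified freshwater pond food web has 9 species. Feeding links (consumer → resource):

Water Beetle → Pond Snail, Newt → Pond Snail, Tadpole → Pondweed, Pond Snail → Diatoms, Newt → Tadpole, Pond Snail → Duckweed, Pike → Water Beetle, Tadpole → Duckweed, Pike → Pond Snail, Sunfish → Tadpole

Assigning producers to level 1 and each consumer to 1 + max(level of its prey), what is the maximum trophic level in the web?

Producers (level 1): Duckweed, Diatoms, Pondweed.
Duckweed → Pond Snail → Water Beetle → Pike gives Pike level 4.
No species has a prey at level 4, so no species reaches level 5.

4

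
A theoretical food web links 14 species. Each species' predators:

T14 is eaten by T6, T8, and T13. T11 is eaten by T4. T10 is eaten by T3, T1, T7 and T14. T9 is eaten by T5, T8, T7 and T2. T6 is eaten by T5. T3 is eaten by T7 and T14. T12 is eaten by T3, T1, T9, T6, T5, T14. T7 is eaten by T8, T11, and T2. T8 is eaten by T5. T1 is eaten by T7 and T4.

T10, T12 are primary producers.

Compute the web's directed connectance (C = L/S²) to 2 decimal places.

C = 0.14

The web has S = 14 species and L = 27 feeding links.
C = L / S² = 27 / 196 = 0.1378 ≈ 0.14.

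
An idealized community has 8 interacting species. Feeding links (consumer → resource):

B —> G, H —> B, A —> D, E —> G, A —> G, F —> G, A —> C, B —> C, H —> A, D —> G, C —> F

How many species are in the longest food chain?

5 species

One longest chain: G → F → C → B → H.
It has 5 species and 4 links.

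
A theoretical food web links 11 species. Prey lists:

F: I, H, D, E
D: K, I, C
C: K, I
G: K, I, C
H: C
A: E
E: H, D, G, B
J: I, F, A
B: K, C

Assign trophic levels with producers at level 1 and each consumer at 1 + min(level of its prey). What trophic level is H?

K is a producer → level 1.
C eats K → level 2.
H eats C → level 3.
No prey of H is below level 2, so 3 is the minimum.

Trophic level 3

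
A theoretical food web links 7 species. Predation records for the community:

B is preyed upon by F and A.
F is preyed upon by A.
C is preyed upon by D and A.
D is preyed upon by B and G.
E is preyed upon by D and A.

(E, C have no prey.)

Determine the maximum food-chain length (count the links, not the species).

4 links

One longest chain: E → D → B → F → A.
It has 5 species and 4 links.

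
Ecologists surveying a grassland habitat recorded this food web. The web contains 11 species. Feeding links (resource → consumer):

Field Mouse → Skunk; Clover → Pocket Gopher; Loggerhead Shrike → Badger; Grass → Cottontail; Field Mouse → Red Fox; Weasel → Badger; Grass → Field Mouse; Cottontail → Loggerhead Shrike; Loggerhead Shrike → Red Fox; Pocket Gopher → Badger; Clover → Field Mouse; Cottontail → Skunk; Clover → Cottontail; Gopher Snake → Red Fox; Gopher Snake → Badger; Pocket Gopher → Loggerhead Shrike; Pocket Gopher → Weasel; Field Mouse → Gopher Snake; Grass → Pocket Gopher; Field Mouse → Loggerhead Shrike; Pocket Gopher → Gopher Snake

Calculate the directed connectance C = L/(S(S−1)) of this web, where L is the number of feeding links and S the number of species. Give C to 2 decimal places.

C = 0.19

The web has S = 11 species and L = 21 feeding links.
C = L / (S(S−1)) = 21 / 110 = 0.1909 ≈ 0.19.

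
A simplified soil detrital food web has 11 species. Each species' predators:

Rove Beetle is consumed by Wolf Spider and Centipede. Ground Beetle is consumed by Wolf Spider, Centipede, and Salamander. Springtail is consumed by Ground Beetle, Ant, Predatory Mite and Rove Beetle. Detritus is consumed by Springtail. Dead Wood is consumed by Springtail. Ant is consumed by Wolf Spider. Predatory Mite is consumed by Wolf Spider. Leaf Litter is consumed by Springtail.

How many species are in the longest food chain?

One longest chain: Leaf Litter → Springtail → Ground Beetle → Salamander.
It has 4 species and 3 links.

4 species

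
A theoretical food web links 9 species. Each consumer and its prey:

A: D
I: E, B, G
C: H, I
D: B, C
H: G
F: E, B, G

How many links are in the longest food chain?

One longest chain: G → H → C → D → A.
It has 5 species and 4 links.

4 links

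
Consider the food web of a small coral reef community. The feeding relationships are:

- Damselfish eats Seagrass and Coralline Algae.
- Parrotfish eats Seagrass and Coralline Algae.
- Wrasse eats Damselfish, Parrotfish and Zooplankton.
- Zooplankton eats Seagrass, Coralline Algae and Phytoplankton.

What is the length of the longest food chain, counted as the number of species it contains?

One longest chain: Coralline Algae → Parrotfish → Wrasse.
It has 3 species and 2 links.

3 species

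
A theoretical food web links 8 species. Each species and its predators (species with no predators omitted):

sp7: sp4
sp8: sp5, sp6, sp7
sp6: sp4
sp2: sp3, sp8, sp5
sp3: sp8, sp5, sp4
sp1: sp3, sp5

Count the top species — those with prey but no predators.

Top species (has prey, but nothing eats it): sp5, sp4.
Count: 2.

2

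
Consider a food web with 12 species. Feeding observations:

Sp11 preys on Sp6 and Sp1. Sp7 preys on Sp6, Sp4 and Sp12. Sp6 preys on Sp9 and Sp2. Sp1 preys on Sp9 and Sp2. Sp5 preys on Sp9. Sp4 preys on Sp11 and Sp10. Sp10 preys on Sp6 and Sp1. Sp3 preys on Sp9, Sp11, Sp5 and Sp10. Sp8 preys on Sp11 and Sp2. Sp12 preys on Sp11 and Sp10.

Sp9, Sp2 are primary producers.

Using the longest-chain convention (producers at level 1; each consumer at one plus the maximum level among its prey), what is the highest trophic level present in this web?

5

Producers (level 1): Sp9, Sp2.
Sp9 → Sp1 → Sp11 → Sp12 → Sp7 gives Sp7 level 5.
No species has a prey at level 5, so no species reaches level 6.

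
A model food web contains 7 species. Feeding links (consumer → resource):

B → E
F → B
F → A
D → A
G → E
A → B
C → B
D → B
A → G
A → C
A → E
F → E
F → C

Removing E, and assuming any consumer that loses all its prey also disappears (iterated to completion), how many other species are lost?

Remove E.
Round 1: G (all prey gone), B (all prey gone) → extinct.
Round 2: C (all prey gone) → extinct.
Round 3: A (all prey gone) → extinct.
Round 4: D (all prey gone), F (all prey gone) → extinct.
No further losses. Total secondary extinctions: 6.

6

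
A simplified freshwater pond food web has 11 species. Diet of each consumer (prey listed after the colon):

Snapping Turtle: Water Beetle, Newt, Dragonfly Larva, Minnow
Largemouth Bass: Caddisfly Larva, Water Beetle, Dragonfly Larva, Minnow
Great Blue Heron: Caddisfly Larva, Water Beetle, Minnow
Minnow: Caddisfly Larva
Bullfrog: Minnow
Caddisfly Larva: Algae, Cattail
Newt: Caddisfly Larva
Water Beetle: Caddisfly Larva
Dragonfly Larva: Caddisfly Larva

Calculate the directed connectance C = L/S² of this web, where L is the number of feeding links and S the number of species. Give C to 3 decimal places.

C = 0.149

The web has S = 11 species and L = 18 feeding links.
C = L / S² = 18 / 121 = 0.1488 ≈ 0.149.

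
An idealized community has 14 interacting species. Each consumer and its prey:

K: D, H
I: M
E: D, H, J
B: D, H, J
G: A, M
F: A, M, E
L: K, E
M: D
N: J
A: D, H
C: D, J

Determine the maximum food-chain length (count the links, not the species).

2 links

One longest chain: D → M → G.
It has 3 species and 2 links.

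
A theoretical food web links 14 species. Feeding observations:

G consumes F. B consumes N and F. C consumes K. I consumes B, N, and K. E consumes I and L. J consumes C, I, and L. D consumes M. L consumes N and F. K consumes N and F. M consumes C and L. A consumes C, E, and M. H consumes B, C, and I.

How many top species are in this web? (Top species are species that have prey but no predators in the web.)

Top species (has prey, but nothing eats it): G, J, H, A, D.
Count: 5.

5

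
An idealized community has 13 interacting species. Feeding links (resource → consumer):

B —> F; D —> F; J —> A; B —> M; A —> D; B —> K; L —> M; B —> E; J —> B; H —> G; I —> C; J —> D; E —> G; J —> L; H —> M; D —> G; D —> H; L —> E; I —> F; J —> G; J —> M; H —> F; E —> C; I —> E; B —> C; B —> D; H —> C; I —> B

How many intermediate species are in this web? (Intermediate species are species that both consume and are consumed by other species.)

6

Intermediate species (has both prey and predators): B, A, L, D, E, H.
Count: 6.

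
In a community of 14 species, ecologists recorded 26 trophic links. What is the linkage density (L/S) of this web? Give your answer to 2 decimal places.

There are L = 26 links among S = 14 species.
L/S = 26/14 = 1.8571 ≈ 1.86.

L/S = 1.86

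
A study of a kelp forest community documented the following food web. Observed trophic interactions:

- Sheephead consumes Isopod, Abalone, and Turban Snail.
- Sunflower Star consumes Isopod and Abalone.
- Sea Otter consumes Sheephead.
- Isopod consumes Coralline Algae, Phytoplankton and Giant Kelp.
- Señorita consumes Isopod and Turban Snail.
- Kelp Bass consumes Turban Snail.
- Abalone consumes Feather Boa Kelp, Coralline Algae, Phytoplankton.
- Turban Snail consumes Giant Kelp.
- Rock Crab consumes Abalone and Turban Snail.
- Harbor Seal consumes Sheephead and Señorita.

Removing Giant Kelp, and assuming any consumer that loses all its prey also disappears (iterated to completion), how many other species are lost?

Remove Giant Kelp.
Round 1: Turban Snail (all prey gone) → extinct.
Round 2: Kelp Bass (all prey gone) → extinct.
No further losses. Total secondary extinctions: 2.

2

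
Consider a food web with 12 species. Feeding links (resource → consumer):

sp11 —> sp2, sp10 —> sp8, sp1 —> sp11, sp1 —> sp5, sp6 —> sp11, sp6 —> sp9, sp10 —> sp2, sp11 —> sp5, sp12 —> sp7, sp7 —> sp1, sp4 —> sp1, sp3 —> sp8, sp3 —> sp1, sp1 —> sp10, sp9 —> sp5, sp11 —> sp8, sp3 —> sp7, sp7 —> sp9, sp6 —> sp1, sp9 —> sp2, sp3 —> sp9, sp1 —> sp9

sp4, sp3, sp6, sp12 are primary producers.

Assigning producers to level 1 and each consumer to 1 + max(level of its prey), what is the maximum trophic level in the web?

5

Producers (level 1): sp4, sp3, sp6, sp12.
sp3 → sp7 → sp1 → sp9 → sp2 gives sp2 level 5.
No species has a prey at level 5, so no species reaches level 6.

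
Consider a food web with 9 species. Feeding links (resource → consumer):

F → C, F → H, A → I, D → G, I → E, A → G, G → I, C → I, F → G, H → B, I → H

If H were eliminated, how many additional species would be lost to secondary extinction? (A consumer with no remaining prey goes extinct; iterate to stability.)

1

Remove H.
Round 1: B (all prey gone) → extinct.
No further losses. Total secondary extinctions: 1.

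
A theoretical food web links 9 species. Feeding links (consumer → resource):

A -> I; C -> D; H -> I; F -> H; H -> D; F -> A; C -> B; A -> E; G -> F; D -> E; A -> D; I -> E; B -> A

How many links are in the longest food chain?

One longest chain: E → I → H → F → G.
It has 5 species and 4 links.

4 links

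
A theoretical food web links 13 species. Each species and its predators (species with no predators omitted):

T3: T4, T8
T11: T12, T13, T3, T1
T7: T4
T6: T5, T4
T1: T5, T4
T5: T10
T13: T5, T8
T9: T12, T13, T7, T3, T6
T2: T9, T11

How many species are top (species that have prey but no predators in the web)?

Top species (has prey, but nothing eats it): T12, T4, T8, T10.
Count: 4.

4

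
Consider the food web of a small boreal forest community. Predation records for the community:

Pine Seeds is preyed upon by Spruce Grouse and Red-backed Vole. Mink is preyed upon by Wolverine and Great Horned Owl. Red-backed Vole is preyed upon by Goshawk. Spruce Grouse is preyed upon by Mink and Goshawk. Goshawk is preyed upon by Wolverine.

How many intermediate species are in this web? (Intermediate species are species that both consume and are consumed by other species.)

4

Intermediate species (has both prey and predators): Red-backed Vole, Spruce Grouse, Goshawk, Mink.
Count: 4.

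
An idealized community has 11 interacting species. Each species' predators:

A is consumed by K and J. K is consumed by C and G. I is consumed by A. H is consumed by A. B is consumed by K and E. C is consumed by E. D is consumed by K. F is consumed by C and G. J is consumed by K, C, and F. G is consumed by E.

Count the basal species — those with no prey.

Basal species (no prey listed): D, H, B, I.
Count: 4.

4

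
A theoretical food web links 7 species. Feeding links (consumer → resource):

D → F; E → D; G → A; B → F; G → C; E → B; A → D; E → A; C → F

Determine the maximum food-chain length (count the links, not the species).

One longest chain: F → D → A → E.
It has 4 species and 3 links.

3 links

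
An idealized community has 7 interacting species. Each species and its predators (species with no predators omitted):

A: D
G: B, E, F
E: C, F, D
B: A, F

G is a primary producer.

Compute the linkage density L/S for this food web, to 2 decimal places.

L/S = 1.29

There are L = 9 links among S = 7 species.
L/S = 9/7 = 1.2857 ≈ 1.29.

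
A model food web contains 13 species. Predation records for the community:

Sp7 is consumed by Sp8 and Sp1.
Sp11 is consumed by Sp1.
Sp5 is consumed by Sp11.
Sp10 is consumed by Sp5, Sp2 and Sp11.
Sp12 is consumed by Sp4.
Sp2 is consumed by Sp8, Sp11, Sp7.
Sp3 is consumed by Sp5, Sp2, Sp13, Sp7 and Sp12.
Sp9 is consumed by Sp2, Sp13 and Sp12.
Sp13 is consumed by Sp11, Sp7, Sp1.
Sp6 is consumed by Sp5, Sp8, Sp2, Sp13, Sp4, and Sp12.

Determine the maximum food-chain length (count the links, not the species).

3 links

One longest chain: Sp6 → Sp2 → Sp7 → Sp1.
It has 4 species and 3 links.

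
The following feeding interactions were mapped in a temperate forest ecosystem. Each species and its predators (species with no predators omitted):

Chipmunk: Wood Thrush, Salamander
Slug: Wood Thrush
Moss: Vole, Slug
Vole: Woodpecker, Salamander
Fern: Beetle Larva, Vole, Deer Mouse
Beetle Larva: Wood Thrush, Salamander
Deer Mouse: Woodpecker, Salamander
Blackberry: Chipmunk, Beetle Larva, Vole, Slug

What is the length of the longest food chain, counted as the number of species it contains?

3 species

One longest chain: Blackberry → Chipmunk → Wood Thrush.
It has 3 species and 2 links.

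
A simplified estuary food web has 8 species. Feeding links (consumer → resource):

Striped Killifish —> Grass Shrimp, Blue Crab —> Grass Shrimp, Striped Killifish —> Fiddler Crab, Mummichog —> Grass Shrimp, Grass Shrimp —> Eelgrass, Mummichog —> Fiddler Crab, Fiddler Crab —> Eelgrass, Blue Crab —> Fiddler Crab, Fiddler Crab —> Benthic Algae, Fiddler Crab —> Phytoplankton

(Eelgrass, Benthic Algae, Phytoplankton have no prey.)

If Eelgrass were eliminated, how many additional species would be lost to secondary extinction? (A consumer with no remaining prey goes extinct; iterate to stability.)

Remove Eelgrass.
Round 1: Grass Shrimp (all prey gone) → extinct.
No further losses. Total secondary extinctions: 1.

1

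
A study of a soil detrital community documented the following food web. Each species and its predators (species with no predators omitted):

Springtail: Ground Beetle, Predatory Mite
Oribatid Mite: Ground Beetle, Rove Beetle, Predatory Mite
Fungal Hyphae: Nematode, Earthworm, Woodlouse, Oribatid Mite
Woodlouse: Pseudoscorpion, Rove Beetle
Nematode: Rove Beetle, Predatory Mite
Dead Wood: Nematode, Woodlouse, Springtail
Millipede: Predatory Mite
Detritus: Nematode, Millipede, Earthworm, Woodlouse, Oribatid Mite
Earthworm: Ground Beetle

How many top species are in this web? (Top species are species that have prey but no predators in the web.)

4

Top species (has prey, but nothing eats it): Ground Beetle, Pseudoscorpion, Rove Beetle, Predatory Mite.
Count: 4.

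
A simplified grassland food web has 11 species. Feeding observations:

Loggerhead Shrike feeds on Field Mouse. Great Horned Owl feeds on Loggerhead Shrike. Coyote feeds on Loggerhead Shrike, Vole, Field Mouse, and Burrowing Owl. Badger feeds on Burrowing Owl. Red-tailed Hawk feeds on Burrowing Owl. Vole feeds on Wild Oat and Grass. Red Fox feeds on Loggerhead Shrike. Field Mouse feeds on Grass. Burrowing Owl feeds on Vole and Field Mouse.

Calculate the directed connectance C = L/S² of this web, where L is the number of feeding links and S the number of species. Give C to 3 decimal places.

C = 0.116

The web has S = 11 species and L = 14 feeding links.
C = L / S² = 14 / 121 = 0.1157 ≈ 0.116.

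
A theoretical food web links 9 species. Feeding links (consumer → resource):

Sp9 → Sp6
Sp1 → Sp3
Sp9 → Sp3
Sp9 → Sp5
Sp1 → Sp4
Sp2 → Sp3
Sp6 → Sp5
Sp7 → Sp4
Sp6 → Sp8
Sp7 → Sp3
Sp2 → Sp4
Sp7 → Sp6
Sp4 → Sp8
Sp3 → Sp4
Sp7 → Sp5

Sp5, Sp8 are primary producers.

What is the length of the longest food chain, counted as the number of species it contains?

4 species

One longest chain: Sp8 → Sp4 → Sp3 → Sp2.
It has 4 species and 3 links.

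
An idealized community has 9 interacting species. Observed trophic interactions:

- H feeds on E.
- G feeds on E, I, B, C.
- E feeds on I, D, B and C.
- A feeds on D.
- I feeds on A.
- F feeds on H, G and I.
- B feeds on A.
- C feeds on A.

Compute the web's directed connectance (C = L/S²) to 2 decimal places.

The web has S = 9 species and L = 16 feeding links.
C = L / S² = 16 / 81 = 0.1975 ≈ 0.20.

C = 0.20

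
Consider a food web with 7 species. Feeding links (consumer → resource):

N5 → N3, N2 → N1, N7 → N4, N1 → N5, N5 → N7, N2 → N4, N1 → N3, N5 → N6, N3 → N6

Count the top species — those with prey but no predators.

Top species (has prey, but nothing eats it): N2.
Count: 1.

1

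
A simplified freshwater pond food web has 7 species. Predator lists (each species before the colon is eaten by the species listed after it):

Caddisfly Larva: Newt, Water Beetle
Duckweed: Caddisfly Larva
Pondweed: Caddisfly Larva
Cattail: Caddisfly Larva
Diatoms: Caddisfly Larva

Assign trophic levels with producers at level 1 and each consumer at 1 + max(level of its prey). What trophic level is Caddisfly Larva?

Duckweed is a producer → level 1.
Caddisfly Larva eats Duckweed (level 1); other prey at levels: Cattail 1, Diatoms 1, Pondweed 1 → level 2.

Trophic level 2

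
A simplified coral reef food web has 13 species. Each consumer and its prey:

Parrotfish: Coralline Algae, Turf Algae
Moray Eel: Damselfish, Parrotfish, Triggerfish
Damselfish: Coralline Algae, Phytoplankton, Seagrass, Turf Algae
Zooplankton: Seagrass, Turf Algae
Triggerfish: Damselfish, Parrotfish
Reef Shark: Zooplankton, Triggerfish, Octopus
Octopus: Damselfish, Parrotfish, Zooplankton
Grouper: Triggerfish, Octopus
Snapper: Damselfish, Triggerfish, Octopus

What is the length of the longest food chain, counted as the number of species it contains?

4 species

One longest chain: Coralline Algae → Damselfish → Triggerfish → Moray Eel.
It has 4 species and 3 links.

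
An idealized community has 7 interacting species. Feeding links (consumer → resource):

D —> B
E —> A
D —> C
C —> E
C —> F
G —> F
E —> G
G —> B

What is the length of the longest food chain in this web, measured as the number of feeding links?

4 links

One longest chain: F → G → E → C → D.
It has 5 species and 4 links.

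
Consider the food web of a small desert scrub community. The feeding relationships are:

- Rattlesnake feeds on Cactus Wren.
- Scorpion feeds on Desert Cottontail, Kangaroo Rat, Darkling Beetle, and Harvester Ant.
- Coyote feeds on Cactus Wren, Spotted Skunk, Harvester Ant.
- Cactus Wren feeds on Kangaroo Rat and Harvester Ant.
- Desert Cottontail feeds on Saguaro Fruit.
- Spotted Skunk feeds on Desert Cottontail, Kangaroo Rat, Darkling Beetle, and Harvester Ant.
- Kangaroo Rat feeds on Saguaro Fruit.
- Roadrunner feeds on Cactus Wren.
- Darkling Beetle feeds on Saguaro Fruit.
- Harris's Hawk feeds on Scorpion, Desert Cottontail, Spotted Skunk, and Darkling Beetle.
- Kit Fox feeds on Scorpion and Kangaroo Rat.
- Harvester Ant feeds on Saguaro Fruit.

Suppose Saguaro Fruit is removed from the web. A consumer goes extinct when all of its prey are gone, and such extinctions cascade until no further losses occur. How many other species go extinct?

12

Remove Saguaro Fruit.
Round 1: Desert Cottontail (all prey gone), Harvester Ant (all prey gone), Kangaroo Rat (all prey gone), Darkling Beetle (all prey gone) → extinct.
Round 2: Cactus Wren (all prey gone), Spotted Skunk (all prey gone), Scorpion (all prey gone) → extinct.
Round 3: Rattlesnake (all prey gone), Coyote (all prey gone), Roadrunner (all prey gone), Kit Fox (all prey gone), Harris's Hawk (all prey gone) → extinct.
No further losses. Total secondary extinctions: 12.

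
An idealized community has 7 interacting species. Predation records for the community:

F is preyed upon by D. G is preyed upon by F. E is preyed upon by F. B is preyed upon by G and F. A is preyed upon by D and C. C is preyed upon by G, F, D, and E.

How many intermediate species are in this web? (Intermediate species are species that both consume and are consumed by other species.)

4

Intermediate species (has both prey and predators): C, G, E, F.
Count: 4.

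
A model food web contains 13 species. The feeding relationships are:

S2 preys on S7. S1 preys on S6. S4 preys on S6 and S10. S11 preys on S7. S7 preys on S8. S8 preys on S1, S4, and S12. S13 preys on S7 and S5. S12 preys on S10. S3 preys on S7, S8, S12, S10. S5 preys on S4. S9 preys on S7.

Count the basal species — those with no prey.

Basal species (no prey listed): S6, S10.
Count: 2.

2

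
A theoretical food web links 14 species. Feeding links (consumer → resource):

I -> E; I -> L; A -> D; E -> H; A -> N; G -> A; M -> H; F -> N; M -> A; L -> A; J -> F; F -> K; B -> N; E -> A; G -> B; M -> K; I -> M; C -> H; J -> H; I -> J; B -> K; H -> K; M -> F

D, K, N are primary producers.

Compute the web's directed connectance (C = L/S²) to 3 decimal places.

C = 0.117

The web has S = 14 species and L = 23 feeding links.
C = L / S² = 23 / 196 = 0.1173 ≈ 0.117.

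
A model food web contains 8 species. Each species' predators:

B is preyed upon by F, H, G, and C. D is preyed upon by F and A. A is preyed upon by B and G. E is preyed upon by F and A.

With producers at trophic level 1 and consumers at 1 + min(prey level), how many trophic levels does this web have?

4

Producers (level 1): D, E.
Following each consumer down to its lowest-level prey: D → A → B → C (levels 1 through 4).
All prey of C (B 3) are at level 3 or above, so C is at level 1 + 3 = 4.
Every consumer has at least one prey at level 3 or below, so none exceeds level 4.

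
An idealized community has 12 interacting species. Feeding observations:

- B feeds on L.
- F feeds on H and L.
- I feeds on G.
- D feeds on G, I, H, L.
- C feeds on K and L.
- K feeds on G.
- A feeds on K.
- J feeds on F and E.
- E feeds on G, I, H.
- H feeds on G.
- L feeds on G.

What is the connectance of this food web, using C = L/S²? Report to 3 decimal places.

C = 0.132

The web has S = 12 species and L = 19 feeding links.
C = L / S² = 19 / 144 = 0.1319 ≈ 0.132.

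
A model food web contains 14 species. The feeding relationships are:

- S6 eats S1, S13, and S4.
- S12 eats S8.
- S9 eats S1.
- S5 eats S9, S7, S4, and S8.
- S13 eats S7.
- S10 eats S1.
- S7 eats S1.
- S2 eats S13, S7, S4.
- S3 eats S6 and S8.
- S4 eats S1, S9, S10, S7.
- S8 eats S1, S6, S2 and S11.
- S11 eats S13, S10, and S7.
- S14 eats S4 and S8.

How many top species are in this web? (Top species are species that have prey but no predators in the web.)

4

Top species (has prey, but nothing eats it): S12, S14, S5, S3.
Count: 4.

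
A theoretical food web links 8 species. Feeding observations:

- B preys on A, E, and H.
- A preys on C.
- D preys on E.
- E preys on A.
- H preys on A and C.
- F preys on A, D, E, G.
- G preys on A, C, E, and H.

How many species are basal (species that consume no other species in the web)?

1

Basal species (no prey listed): C.
Count: 1.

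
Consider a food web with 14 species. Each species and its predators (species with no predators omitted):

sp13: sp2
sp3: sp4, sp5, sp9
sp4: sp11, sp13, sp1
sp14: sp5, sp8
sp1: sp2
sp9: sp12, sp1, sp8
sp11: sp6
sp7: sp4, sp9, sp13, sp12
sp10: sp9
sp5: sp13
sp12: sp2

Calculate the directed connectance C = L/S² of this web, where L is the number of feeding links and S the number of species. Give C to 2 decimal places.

C = 0.11

The web has S = 14 species and L = 21 feeding links.
C = L / S² = 21 / 196 = 0.1071 ≈ 0.11.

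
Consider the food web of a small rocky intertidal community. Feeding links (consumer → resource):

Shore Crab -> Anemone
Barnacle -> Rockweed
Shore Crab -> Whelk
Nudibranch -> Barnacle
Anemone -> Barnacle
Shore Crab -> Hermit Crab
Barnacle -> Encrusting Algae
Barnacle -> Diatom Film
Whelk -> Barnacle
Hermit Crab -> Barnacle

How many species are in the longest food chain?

4 species

One longest chain: Rockweed → Barnacle → Whelk → Shore Crab.
It has 4 species and 3 links.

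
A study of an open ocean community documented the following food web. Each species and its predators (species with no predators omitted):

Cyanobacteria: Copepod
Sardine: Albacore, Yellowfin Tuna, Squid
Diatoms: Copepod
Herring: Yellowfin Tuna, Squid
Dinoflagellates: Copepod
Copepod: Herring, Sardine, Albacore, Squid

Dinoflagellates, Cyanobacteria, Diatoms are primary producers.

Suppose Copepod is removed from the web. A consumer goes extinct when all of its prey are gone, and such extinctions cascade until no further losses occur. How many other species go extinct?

Remove Copepod.
Round 1: Herring (all prey gone), Sardine (all prey gone) → extinct.
Round 2: Albacore (all prey gone), Yellowfin Tuna (all prey gone), Squid (all prey gone) → extinct.
No further losses. Total secondary extinctions: 5.

5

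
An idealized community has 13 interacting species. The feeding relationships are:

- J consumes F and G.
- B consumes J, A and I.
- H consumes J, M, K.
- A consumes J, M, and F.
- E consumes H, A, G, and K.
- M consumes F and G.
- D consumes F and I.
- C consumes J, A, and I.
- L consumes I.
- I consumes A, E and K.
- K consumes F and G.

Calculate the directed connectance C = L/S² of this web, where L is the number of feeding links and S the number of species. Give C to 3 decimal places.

The web has S = 13 species and L = 28 feeding links.
C = L / S² = 28 / 169 = 0.1657 ≈ 0.166.

C = 0.166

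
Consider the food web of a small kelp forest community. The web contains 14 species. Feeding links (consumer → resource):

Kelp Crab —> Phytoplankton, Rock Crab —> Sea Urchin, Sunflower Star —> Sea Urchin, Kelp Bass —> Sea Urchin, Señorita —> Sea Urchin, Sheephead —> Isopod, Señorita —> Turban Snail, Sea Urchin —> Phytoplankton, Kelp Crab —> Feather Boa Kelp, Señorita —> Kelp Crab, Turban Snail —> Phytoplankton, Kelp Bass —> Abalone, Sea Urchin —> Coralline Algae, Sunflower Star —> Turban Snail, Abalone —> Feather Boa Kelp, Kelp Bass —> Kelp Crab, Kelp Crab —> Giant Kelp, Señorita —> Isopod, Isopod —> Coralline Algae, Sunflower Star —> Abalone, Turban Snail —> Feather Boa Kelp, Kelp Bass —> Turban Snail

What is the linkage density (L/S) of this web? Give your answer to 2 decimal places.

L/S = 1.57

There are L = 22 links among S = 14 species.
L/S = 22/14 = 1.5714 ≈ 1.57.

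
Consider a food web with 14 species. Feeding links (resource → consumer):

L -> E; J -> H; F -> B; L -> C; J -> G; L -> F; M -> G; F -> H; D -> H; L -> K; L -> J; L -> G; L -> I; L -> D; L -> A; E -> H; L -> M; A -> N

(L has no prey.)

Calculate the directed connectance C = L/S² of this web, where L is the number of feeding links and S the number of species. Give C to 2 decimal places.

The web has S = 14 species and L = 18 feeding links.
C = L / S² = 18 / 196 = 0.0918 ≈ 0.09.

C = 0.09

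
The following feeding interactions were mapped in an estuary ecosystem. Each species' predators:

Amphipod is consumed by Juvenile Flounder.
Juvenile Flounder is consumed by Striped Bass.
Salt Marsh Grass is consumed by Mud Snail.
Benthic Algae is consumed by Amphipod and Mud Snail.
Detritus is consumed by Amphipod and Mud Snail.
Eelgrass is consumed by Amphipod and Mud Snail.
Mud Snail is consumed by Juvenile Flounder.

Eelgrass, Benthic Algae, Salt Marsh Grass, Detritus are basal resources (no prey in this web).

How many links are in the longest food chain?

3 links

One longest chain: Eelgrass → Mud Snail → Juvenile Flounder → Striped Bass.
It has 4 species and 3 links.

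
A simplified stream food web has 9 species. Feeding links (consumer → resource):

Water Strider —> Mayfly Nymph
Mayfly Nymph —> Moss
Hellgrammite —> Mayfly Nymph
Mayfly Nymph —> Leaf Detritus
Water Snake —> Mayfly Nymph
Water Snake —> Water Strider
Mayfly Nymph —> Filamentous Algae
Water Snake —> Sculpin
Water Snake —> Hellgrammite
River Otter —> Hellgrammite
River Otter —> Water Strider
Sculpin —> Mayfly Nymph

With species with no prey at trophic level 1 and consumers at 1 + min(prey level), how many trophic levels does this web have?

4

Basal resources (level 1): Leaf Detritus, Moss, Filamentous Algae.
Following each consumer down to its lowest-level prey: Leaf Detritus → Mayfly Nymph → Hellgrammite → River Otter (levels 1 through 4).
All prey of River Otter (Hellgrammite 3, Water Strider 3) are at level 3 or above, so River Otter is at level 1 + 3 = 4.
Every consumer has at least one prey at level 3 or below, so none exceeds level 4.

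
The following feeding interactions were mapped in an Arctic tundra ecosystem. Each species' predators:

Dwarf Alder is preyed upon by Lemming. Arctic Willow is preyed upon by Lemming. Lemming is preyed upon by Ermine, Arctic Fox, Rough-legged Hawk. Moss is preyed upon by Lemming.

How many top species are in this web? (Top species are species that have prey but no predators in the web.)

3

Top species (has prey, but nothing eats it): Arctic Fox, Rough-legged Hawk, Ermine.
Count: 3.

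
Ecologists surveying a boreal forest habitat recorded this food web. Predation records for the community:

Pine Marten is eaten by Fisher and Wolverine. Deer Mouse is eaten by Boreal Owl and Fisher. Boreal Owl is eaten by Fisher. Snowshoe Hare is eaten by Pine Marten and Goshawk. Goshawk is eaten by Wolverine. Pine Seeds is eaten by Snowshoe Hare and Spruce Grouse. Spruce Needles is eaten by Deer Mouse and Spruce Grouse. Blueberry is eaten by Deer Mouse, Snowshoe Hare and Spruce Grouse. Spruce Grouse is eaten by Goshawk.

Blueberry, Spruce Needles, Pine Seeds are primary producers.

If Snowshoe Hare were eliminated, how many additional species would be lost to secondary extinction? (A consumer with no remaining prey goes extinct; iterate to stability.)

Remove Snowshoe Hare.
Round 1: Pine Marten (all prey gone) → extinct.
No further losses. Total secondary extinctions: 1.

1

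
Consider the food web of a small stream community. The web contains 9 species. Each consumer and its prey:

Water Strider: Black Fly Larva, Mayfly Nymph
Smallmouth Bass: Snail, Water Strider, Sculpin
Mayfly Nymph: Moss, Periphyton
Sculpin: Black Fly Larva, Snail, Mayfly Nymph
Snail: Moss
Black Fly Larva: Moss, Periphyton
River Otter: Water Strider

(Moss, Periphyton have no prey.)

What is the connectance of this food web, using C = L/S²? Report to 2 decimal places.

C = 0.17

The web has S = 9 species and L = 14 feeding links.
C = L / S² = 14 / 81 = 0.1728 ≈ 0.17.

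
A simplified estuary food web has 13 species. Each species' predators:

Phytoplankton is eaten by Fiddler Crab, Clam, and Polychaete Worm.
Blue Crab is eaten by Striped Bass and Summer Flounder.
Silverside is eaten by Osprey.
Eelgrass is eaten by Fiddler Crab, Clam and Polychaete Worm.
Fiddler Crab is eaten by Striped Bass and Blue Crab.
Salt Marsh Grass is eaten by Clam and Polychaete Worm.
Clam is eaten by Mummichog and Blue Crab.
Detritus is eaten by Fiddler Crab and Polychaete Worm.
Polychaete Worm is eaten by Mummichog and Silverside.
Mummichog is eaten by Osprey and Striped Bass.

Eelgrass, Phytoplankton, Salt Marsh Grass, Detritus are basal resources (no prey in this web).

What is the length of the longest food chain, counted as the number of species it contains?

4 species

One longest chain: Eelgrass → Polychaete Worm → Silverside → Osprey.
It has 4 species and 3 links.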